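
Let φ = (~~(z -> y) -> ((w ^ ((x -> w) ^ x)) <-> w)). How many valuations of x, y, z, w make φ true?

x | y | z | w || (z -> y) | ~(z -> y) | ~~(z -> y) | (x -> w) | ((x -> w) ^ x) | (w ^ ((x -> w) ^ x)) | ((w ^ ((x -> w) ^ x)) <-> w) | φ
1 | 1 | 1 | 1 ||    1     |     0     |     1      |    1     |       0        |          1           |              1               | 1
1 | 1 | 1 | 0 ||    1     |     0     |     1      |    0     |       1        |          1           |              0               | 0
1 | 1 | 0 | 1 ||    1     |     0     |     1      |    1     |       0        |          1           |              1               | 1
1 | 1 | 0 | 0 ||    1     |     0     |     1      |    0     |       1        |          1           |              0               | 0
1 | 0 | 1 | 1 ||    0     |     1     |     0      |    1     |       0        |          1           |              1               | 1
1 | 0 | 1 | 0 ||    0     |     1     |     0      |    0     |       1        |          1           |              0               | 1
1 | 0 | 0 | 1 ||    1     |     0     |     1      |    1     |       0        |          1           |              1               | 1
1 | 0 | 0 | 0 ||    1     |     0     |     1      |    0     |       1        |          1           |              0               | 0
0 | 1 | 1 | 1 ||    1     |     0     |     1      |    1     |       1        |          0           |              0               | 0
0 | 1 | 1 | 0 ||    1     |     0     |     1      |    1     |       1        |          1           |              0               | 0
0 | 1 | 0 | 1 ||    1     |     0     |     1      |    1     |       1        |          0           |              0               | 0
0 | 1 | 0 | 0 ||    1     |     0     |     1      |    1     |       1        |          1           |              0               | 0
0 | 0 | 1 | 1 ||    0     |     1     |     0      |    1     |       1        |          0           |              0               | 1
0 | 0 | 1 | 0 ||    0     |     1     |     0      |    1     |       1        |          1           |              0               | 1
0 | 0 | 0 | 1 ||    1     |     0     |     1      |    1     |       1        |          0           |              0               | 0
0 | 0 | 0 | 0 ||    1     |     0     |     1      |    1     |       1        |          1           |              0               | 0
The formula is true on 7 of the 16 rows.

7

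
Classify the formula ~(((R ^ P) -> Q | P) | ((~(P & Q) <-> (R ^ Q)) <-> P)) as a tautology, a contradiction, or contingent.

P  Q  R  |  φ
T  T  T  |  F
T  T  F  |  F
T  F  T  |  F
T  F  F  |  F
F  T  T  |  F
F  T  F  |  F
F  F  T  |  T
F  F  F  |  F
1 of 8 rows are T, so the formula is contingent.

contingent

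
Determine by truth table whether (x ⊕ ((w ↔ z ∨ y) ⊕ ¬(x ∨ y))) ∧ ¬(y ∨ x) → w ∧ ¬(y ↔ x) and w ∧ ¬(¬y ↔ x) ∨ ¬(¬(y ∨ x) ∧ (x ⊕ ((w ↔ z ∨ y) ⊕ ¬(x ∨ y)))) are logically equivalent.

x | y | z | w || φ | ψ
T | T | T | T || T | T
T | T | T | F || T | T
T | T | F | T || T | T
T | T | F | F || T | T
T | F | T | T || T | T
T | F | T | F || T | T
T | F | F | T || T | T
T | F | F | F || T | T
F | T | T | T || T | T
F | T | T | F || T | T
F | T | F | T || T | T
F | T | F | F || T | T
F | F | T | T || T | T
F | F | T | F || F | F
F | F | F | T || F | T
F | F | F | F || T | T
The columns differ at x=F, y=F, z=F, w=T (φ=F, ψ=T), so they are not equivalent.

not equivalent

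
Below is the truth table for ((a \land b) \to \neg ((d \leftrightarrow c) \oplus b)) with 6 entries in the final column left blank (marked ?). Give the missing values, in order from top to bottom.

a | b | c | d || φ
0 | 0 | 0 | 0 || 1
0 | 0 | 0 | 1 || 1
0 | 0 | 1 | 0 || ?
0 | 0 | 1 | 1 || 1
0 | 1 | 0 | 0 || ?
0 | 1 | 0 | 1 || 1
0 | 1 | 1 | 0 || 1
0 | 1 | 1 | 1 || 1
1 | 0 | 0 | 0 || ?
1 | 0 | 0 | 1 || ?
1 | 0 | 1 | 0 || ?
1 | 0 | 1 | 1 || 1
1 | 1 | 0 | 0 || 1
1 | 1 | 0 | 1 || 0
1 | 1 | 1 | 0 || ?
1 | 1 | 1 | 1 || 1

Row a=0, b=0, c=1, d=0: (a \land b) = 0, \neg ((d \leftrightarrow c) \oplus b) = 1, so the formula = 1.
Row a=0, b=1, c=0, d=0: (a \land b) = 0, \neg ((d \leftrightarrow c) \oplus b) = 1, so the formula = 1.
Row a=1, b=0, c=0, d=0: (a \land b) = 0, \neg ((d \leftrightarrow c) \oplus b) = 0, so the formula = 1.
Row a=1, b=0, c=0, d=1: (a \land b) = 0, \neg ((d \leftrightarrow c) \oplus b) = 1, so the formula = 1.
Row a=1, b=0, c=1, d=0: (a \land b) = 0, \neg ((d \leftrightarrow c) \oplus b) = 1, so the formula = 1.
Row a=1, b=1, c=1, d=0: (a \land b) = 1, \neg ((d \leftrightarrow c) \oplus b) = 0, so the formula = 0.

1, 1, 1, 1, 1, 0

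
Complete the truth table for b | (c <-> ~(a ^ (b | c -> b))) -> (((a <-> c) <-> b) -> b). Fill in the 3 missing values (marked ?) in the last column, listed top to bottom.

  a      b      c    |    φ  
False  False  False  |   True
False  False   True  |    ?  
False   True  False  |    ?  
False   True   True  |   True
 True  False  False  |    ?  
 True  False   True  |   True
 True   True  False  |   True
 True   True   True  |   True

Row a=False, b=False, c=True: (b | (c <-> ~(a ^ (b | c -> b)))) = True, (((a <-> c) <-> b) -> b) = False, so the formula = False.
Row a=False, b=True, c=False: (b | (c <-> ~(a ^ (b | c -> b)))) = True, (((a <-> c) <-> b) -> b) = True, so the formula = True.
Row a=True, b=False, c=False: (b | (c <-> ~(a ^ (b | c -> b)))) = False, (((a <-> c) <-> b) -> b) = False, so the formula = True.

False, True, True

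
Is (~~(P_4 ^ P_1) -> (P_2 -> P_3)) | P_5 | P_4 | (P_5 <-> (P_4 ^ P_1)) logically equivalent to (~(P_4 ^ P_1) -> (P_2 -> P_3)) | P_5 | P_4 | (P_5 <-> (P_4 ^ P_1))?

P_1 | P_2 | P_3 | P_4 | P_5 || φ | ψ
 T  |  T  |  T  |  T  |  T  || T | T
 T  |  T  |  T  |  T  |  F  || T | T
 T  |  T  |  T  |  F  |  T  || T | T
 T  |  T  |  T  |  F  |  F  || T | T
 T  |  T  |  F  |  T  |  T  || T | T
 T  |  T  |  F  |  T  |  F  || T | T
 T  |  T  |  F  |  F  |  T  || T | T
 T  |  T  |  F  |  F  |  F  || F | T
 T  |  F  |  T  |  T  |  T  || T | T
 T  |  F  |  T  |  T  |  F  || T | T
 T  |  F  |  T  |  F  |  T  || T | T
 T  |  F  |  T  |  F  |  F  || T | T
 T  |  F  |  F  |  T  |  T  || T | T
 T  |  F  |  F  |  T  |  F  || T | T
 T  |  F  |  F  |  F  |  T  || T | T
 T  |  F  |  F  |  F  |  F  || T | T
 F  |  T  |  T  |  T  |  T  || T | T
 F  |  T  |  T  |  T  |  F  || T | T
 F  |  T  |  T  |  F  |  T  || T | T
 F  |  T  |  T  |  F  |  F  || T | T
 F  |  T  |  F  |  T  |  T  || T | T
 F  |  T  |  F  |  T  |  F  || T | T
 F  |  T  |  F  |  F  |  T  || T | T
 F  |  T  |  F  |  F  |  F  || T | T
 F  |  F  |  T  |  T  |  T  || T | T
 F  |  F  |  T  |  T  |  F  || T | T
 F  |  F  |  T  |  F  |  T  || T | T
 F  |  F  |  T  |  F  |  F  || T | T
 F  |  F  |  F  |  T  |  T  || T | T
 F  |  F  |  F  |  T  |  F  || T | T
 F  |  F  |  F  |  F  |  T  || T | T
 F  |  F  |  F  |  F  |  F  || T | T
The columns differ at P_1=T, P_2=T, P_3=F, P_4=F, P_5=F (φ=F, ψ=T), so they are not equivalent.

not equivalent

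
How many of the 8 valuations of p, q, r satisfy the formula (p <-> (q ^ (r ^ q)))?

4

p  q  r  |  (r ^ q)  (q ^ (r ^ q))  (p <-> (q ^ (r ^ q)))
1  1  1  |     0           1                  1          
1  1  0  |     1           0                  0          
1  0  1  |     1           1                  1          
1  0  0  |     0           0                  0          
0  1  1  |     0           1                  0          
0  1  0  |     1           0                  1          
0  0  1  |     1           1                  0          
0  0  0  |     0           0                  1          
The formula is true on 4 of the 8 rows.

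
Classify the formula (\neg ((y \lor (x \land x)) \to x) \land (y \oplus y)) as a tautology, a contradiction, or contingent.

x  y  |  φ
1  1  |  0
1  0  |  0
0  1  |  0
0  0  |  0
Every row is 0, so the formula is a contradiction.

contradiction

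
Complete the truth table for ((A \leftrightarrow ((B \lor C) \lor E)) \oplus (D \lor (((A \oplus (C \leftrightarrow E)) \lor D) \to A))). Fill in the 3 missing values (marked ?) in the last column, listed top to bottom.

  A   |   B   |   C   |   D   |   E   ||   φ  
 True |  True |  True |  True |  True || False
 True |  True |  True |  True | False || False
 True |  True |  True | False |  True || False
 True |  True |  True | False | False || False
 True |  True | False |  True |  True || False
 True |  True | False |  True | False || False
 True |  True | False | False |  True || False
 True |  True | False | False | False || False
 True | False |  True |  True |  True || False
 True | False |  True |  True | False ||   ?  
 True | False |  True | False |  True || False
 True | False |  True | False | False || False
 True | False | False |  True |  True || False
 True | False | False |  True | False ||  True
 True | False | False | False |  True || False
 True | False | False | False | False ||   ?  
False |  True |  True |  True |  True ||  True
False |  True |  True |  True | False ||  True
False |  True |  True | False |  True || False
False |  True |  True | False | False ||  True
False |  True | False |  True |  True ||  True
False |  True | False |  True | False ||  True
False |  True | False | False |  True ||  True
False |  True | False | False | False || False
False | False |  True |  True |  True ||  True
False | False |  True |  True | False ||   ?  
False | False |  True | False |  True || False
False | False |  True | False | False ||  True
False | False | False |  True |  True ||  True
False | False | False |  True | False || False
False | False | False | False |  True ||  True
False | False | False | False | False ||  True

False, True, True

Row A=True, B=False, C=True, D=True, E=False: (A \leftrightarrow ((B \lor C) \lor E)) = True, (D \lor (((A \oplus (C \leftrightarrow E)) \lor D) \to A)) = True, so the formula = False.
Row A=True, B=False, C=False, D=False, E=False: (A \leftrightarrow ((B \lor C) \lor E)) = False, (D \lor (((A \oplus (C \leftrightarrow E)) \lor D) \to A)) = True, so the formula = True.
Row A=False, B=False, C=True, D=True, E=False: (A \leftrightarrow ((B \lor C) \lor E)) = False, (D \lor (((A \oplus (C \leftrightarrow E)) \lor D) \to A)) = True, so the formula = True.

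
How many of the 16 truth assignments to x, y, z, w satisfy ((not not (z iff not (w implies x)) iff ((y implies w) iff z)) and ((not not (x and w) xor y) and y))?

  x   |   y   |   z   |   w   ||   φ  
 True |  True |  True |  True || False
 True |  True |  True | False ||  True
 True |  True | False |  True || False
 True |  True | False | False ||  True
 True | False |  True |  True || False
 True | False |  True | False || False
 True | False | False |  True || False
 True | False | False | False || False
False |  True |  True |  True ||  True
False |  True |  True | False ||  True
False |  True | False |  True ||  True
False |  True | False | False ||  True
False | False |  True |  True || False
False | False |  True | False || False
False | False | False |  True || False
False | False | False | False || False
The formula is true on 6 of the 16 rows.

6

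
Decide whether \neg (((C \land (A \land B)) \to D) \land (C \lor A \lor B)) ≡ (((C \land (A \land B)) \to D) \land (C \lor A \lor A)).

A | B | C | D | φ | ψ
- | - | - | - | - | -
F | F | F | F | T | F
F | F | F | T | T | F
F | F | T | F | F | T
F | F | T | T | F | T
F | T | F | F | F | F
F | T | F | T | F | F
F | T | T | F | F | T
F | T | T | T | F | T
T | F | F | F | F | T
T | F | F | T | F | T
T | F | T | F | F | T
T | F | T | T | F | T
T | T | F | F | F | T
T | T | F | T | F | T
T | T | T | F | T | F
T | T | T | T | F | T
The columns differ at A=F, B=F, C=F, D=F (φ=T, ψ=F), so they are not equivalent.

not equivalent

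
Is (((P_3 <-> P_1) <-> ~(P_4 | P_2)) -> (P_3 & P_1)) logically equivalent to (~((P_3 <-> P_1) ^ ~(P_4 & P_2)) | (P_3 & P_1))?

not equivalent

P_1  P_2  P_3  P_4  |  φ  ψ
 1    1    1    1   |  1  1
 1    1    1    0   |  1  1
 1    1    0    1   |  0  1
 1    1    0    0   |  0  0
 1    0    1    1   |  1  1
 1    0    1    0   |  1  1
 1    0    0    1   |  0  0
 1    0    0    0   |  1  0
 0    1    1    1   |  0  1
 0    1    1    0   |  0  0
 0    1    0    1   |  1  0
 0    1    0    0   |  1  1
 0    0    1    1   |  0  0
 0    0    1    0   |  1  0
 0    0    0    1   |  1  1
 0    0    0    0   |  0  1
The columns differ at P_1=1, P_2=1, P_3=0, P_4=1 (φ=0, ψ=1), so they are not equivalent.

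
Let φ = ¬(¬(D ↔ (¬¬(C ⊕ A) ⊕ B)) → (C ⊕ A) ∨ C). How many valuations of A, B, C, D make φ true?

2

A | B | C | D || φ
F | F | F | F || F
F | F | F | T || T
F | F | T | F || F
F | F | T | T || F
F | T | F | F || T
F | T | F | T || F
F | T | T | F || F
F | T | T | T || F
T | F | F | F || F
T | F | F | T || F
T | F | T | F || F
T | F | T | T || F
T | T | F | F || F
T | T | F | T || F
T | T | T | F || F
T | T | T | T || F
The formula is true on 2 of the 16 rows.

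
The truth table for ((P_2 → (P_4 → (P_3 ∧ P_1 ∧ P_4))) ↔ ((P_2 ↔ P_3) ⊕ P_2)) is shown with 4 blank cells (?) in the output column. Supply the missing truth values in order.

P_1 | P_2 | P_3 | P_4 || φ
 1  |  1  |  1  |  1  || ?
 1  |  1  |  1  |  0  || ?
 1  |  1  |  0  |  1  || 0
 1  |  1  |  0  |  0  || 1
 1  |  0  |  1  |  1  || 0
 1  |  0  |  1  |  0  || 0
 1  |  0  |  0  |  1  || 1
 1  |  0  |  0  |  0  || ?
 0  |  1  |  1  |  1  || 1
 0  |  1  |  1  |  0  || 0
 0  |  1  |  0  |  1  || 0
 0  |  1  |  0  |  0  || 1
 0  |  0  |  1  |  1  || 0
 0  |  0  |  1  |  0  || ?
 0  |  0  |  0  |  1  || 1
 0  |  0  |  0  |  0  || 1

Row P_1=1, P_2=1, P_3=1, P_4=1: (P_2 → (P_4 → (P_3 ∧ P_1 ∧ P_4))) = 1, ((P_2 ↔ P_3) ⊕ P_2) = 0, so the formula = 0.
Row P_1=1, P_2=1, P_3=1, P_4=0: (P_2 → (P_4 → (P_3 ∧ P_1 ∧ P_4))) = 1, ((P_2 ↔ P_3) ⊕ P_2) = 0, so the formula = 0.
Row P_1=1, P_2=0, P_3=0, P_4=0: (P_2 → (P_4 → (P_3 ∧ P_1 ∧ P_4))) = 1, ((P_2 ↔ P_3) ⊕ P_2) = 1, so the formula = 1.
Row P_1=0, P_2=0, P_3=1, P_4=0: (P_2 → (P_4 → (P_3 ∧ P_1 ∧ P_4))) = 1, ((P_2 ↔ P_3) ⊕ P_2) = 0, so the formula = 0.

0, 0, 1, 0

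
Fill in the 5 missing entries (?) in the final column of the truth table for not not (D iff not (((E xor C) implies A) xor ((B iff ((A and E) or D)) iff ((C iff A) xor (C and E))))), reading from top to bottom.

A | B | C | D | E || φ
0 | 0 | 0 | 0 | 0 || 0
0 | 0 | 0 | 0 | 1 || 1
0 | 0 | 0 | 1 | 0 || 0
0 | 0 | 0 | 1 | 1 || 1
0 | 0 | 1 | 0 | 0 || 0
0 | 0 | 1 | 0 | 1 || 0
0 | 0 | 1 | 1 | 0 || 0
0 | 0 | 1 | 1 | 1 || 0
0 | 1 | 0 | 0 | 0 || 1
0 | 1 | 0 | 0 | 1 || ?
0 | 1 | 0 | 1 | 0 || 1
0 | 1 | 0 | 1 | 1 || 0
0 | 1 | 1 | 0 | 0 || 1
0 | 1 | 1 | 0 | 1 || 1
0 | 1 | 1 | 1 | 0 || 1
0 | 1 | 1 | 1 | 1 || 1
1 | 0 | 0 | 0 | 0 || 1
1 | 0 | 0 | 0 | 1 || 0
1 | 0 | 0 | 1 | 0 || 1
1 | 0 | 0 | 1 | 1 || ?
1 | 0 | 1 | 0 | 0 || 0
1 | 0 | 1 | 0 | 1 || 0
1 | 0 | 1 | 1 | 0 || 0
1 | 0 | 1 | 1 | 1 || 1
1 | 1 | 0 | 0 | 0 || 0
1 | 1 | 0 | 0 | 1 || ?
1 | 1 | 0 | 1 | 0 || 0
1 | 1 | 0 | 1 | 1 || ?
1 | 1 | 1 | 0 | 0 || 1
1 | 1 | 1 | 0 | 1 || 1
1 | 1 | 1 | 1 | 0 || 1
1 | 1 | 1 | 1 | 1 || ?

Row 10: (D iff not (((E xor C) implies A) xor ((B iff ((A and E) or D)) iff ((C iff A) xor (C and E))))) = 0, not (D iff not (((E xor C) implies A) xor ((B iff ((A and E) or D)) iff ((C iff A) xor (C and E))))) = 1, so the formula = 0.
Row 20: (D iff not (((E xor C) implies A) xor ((B iff ((A and E) or D)) iff ((C iff A) xor (C and E))))) = 1, not (D iff not (((E xor C) implies A) xor ((B iff ((A and E) or D)) iff ((C iff A) xor (C and E))))) = 0, so the formula = 1.
Row 26: (D iff not (((E xor C) implies A) xor ((B iff ((A and E) or D)) iff ((C iff A) xor (C and E))))) = 1, not (D iff not (((E xor C) implies A) xor ((B iff ((A and E) or D)) iff ((C iff A) xor (C and E))))) = 0, so the formula = 1.
Row 28: (D iff not (((E xor C) implies A) xor ((B iff ((A and E) or D)) iff ((C iff A) xor (C and E))))) = 0, not (D iff not (((E xor C) implies A) xor ((B iff ((A and E) or D)) iff ((C iff A) xor (C and E))))) = 1, so the formula = 0.
Row 32: (D iff not (((E xor C) implies A) xor ((B iff ((A and E) or D)) iff ((C iff A) xor (C and E))))) = 0, not (D iff not (((E xor C) implies A) xor ((B iff ((A and E) or D)) iff ((C iff A) xor (C and E))))) = 1, so the formula = 0.

0, 1, 1, 0, 0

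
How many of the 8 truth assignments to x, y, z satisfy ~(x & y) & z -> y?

6

x | y | z || ((~(x & y) & z) -> y)
T | T | T ||           T          
T | T | F ||           T          
T | F | T ||           F          
T | F | F ||           T          
F | T | T ||           T          
F | T | F ||           T          
F | F | T ||           F          
F | F | F ||           T          
The formula is true on 6 of the 8 rows.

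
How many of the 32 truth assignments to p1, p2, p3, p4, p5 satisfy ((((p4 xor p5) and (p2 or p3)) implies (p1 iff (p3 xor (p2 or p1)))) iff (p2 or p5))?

20

p1 | p2 | p3 | p4 | p5 | φ
-- | -- | -- | -- | -- | -
F  | F  | F  | F  | F  | F
F  | F  | F  | F  | T  | T
F  | F  | F  | T  | F  | F
F  | F  | F  | T  | T  | T
F  | F  | T  | F  | F  | F
F  | F  | T  | F  | T  | F
F  | F  | T  | T  | F  | T
F  | F  | T  | T  | T  | T
F  | T  | F  | F  | F  | T
F  | T  | F  | F  | T  | F
F  | T  | F  | T  | F  | F
F  | T  | F  | T  | T  | T
F  | T  | T  | F  | F  | T
F  | T  | T  | F  | T  | T
F  | T  | T  | T  | F  | T
F  | T  | T  | T  | T  | T
T  | F  | F  | F  | F  | F
T  | F  | F  | F  | T  | T
T  | F  | F  | T  | F  | F
T  | F  | F  | T  | T  | T
T  | F  | T  | F  | F  | F
T  | F  | T  | F  | T  | F
T  | F  | T  | T  | F  | T
T  | F  | T  | T  | T  | T
T  | T  | F  | F  | F  | T
T  | T  | F  | F  | T  | T
T  | T  | F  | T  | F  | T
T  | T  | F  | T  | T  | T
T  | T  | T  | F  | F  | T
T  | T  | T  | F  | T  | F
T  | T  | T  | T  | F  | F
T  | T  | T  | T  | T  | T
The formula is true on 20 of the 32 rows.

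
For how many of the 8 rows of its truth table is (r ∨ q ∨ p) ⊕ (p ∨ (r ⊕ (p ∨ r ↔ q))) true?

p | q | r | φ
- | - | - | -
T | T | T | F
T | T | F | F
T | F | T | F
T | F | F | F
F | T | T | T
F | T | F | T
F | F | T | F
F | F | F | T
The formula is true on 3 of the 8 rows.

3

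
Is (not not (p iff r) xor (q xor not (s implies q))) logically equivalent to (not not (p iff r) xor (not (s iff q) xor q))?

  p      q      r      s    |    φ      ψ  
False  False  False  False  |   True   True
False  False  False   True  |  False  False
False  False   True  False  |  False  False
False  False   True   True  |   True   True
False   True  False  False  |  False   True
False   True  False   True  |  False  False
False   True   True  False  |   True  False
False   True   True   True  |   True   True
 True  False  False  False  |  False  False
 True  False  False   True  |   True   True
 True  False   True  False  |   True   True
 True  False   True   True  |  False  False
 True   True  False  False  |   True  False
 True   True  False   True  |   True   True
 True   True   True  False  |  False   True
 True   True   True   True  |  False  False
The columns differ at p=False, q=True, r=False, s=False (φ=False, ψ=True), so they are not equivalent.

not equivalent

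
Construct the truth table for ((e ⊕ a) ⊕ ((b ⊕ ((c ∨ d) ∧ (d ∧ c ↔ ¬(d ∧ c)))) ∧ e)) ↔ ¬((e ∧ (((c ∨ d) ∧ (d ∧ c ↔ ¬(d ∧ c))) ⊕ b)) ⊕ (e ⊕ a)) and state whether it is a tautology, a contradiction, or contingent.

contradiction

a | b | c | d | e | φ
- | - | - | - | - | -
T | T | T | T | T | F
T | T | T | T | F | F
T | T | T | F | T | F
T | T | T | F | F | F
T | T | F | T | T | F
T | T | F | T | F | F
T | T | F | F | T | F
T | T | F | F | F | F
T | F | T | T | T | F
T | F | T | T | F | F
T | F | T | F | T | F
T | F | T | F | F | F
T | F | F | T | T | F
T | F | F | T | F | F
T | F | F | F | T | F
T | F | F | F | F | F
F | T | T | T | T | F
F | T | T | T | F | F
F | T | T | F | T | F
F | T | T | F | F | F
F | T | F | T | T | F
F | T | F | T | F | F
F | T | F | F | T | F
F | T | F | F | F | F
F | F | T | T | T | F
F | F | T | T | F | F
F | F | T | F | T | F
F | F | T | F | F | F
F | F | F | T | T | F
F | F | F | T | F | F
F | F | F | F | T | F
F | F | F | F | F | F
Every row is F, so the formula is a contradiction.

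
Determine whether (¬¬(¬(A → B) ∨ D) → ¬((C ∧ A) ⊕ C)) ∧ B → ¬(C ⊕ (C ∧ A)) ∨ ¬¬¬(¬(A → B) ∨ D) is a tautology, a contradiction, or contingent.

tautology

  A   |   B   |   C   |   D   |   φ  
----- | ----- | ----- | ----- | -----
 True |  True |  True |  True |  True
 True |  True |  True | False |  True
 True |  True | False |  True |  True
 True |  True | False | False |  True
 True | False |  True |  True |  True
 True | False |  True | False |  True
 True | False | False |  True |  True
 True | False | False | False |  True
False |  True |  True |  True |  True
False |  True |  True | False |  True
False |  True | False |  True |  True
False |  True | False | False |  True
False | False |  True |  True |  True
False | False |  True | False |  True
False | False | False |  True |  True
False | False | False | False |  True
Every row is True, so the formula is a tautology.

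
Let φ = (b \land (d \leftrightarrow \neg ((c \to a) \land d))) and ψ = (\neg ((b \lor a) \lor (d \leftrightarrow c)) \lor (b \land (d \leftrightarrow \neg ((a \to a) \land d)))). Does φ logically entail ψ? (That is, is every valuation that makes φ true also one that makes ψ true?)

a | b | c | d || φ | ψ
T | T | T | T || F | F
T | T | T | F || F | F
T | T | F | T || F | F
T | T | F | F || F | F
T | F | T | T || F | F
T | F | T | F || F | F
T | F | F | T || F | F
T | F | F | F || F | F
F | T | T | T || T | F
F | T | T | F || F | F
F | T | F | T || F | F
F | T | F | F || F | F
F | F | T | T || F | F
F | F | T | F || F | T
F | F | F | T || F | T
F | F | F | F || F | F
At a=F, b=T, c=T, d=T we have φ true but ψ false, so φ does not entail ψ.

no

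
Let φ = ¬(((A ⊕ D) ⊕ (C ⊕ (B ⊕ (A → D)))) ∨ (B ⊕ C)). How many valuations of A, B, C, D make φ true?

A | B | C | D || (A ⊕ D) | (A → D) | (B ⊕ (A → D)) | (C ⊕ (B ⊕ (A → D))) | (B ⊕ C) | φ
F | F | F | F ||    F    |    T    |       T       |          T          |    F    | F
F | F | F | T ||    T    |    T    |       T       |          T          |    F    | T
F | F | T | F ||    F    |    T    |       T       |          F          |    T    | F
F | F | T | T ||    T    |    T    |       T       |          F          |    T    | F
F | T | F | F ||    F    |    T    |       F       |          F          |    T    | F
F | T | F | T ||    T    |    T    |       F       |          F          |    T    | F
F | T | T | F ||    F    |    T    |       F       |          T          |    F    | F
F | T | T | T ||    T    |    T    |       F       |          T          |    F    | T
T | F | F | F ||    T    |    F    |       F       |          F          |    F    | F
T | F | F | T ||    F    |    T    |       T       |          T          |    F    | F
T | F | T | F ||    T    |    F    |       F       |          T          |    T    | F
T | F | T | T ||    F    |    T    |       T       |          F          |    T    | F
T | T | F | F ||    T    |    F    |       T       |          T          |    T    | F
T | T | F | T ||    F    |    T    |       F       |          F          |    T    | F
T | T | T | F ||    T    |    F    |       T       |          F          |    F    | F
T | T | T | T ||    F    |    T    |       F       |          T          |    F    | F
The formula is true on 2 of the 16 rows.

2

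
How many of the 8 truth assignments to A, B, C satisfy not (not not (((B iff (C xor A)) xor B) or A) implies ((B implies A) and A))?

2

A | B | C | (C xor A) | (B iff (C xor A)) | ((B iff (C xor A)) xor B) | (B implies A) | ((B implies A) and A) | φ
- | - | - | --------- | ----------------- | ------------------------- | ------------- | --------------------- | -
F | F | F |     F     |         T         |             T             |       T       |           F           | T
F | F | T |     T     |         F         |             F             |       T       |           F           | F
F | T | F |     F     |         F         |             T             |       F       |           F           | T
F | T | T |     T     |         T         |             F             |       F       |           F           | F
T | F | F |     T     |         F         |             F             |       T       |           T           | F
T | F | T |     F     |         T         |             T             |       T       |           T           | F
T | T | F |     T     |         T         |             F             |       T       |           T           | F
T | T | T |     F     |         F         |             T             |       T       |           T           | F
The formula is true on 2 of the 8 rows.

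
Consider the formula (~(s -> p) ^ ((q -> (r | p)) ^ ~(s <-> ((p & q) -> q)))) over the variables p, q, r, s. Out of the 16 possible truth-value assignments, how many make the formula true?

p | q | r | s | φ
- | - | - | - | -
1 | 1 | 1 | 1 | 1
1 | 1 | 1 | 0 | 0
1 | 1 | 0 | 1 | 1
1 | 1 | 0 | 0 | 0
1 | 0 | 1 | 1 | 1
1 | 0 | 1 | 0 | 0
1 | 0 | 0 | 1 | 1
1 | 0 | 0 | 0 | 0
0 | 1 | 1 | 1 | 0
0 | 1 | 1 | 0 | 0
0 | 1 | 0 | 1 | 1
0 | 1 | 0 | 0 | 1
0 | 0 | 1 | 1 | 0
0 | 0 | 1 | 0 | 0
0 | 0 | 0 | 1 | 0
0 | 0 | 0 | 0 | 0
The formula is true on 6 of the 16 rows.

6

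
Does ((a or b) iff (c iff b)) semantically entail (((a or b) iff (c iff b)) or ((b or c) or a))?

a | b | c | φ | ψ
- | - | - | - | -
1 | 1 | 1 | 1 | 1
1 | 1 | 0 | 0 | 1
1 | 0 | 1 | 0 | 1
1 | 0 | 0 | 1 | 1
0 | 1 | 1 | 1 | 1
0 | 1 | 0 | 0 | 1
0 | 0 | 1 | 1 | 1
0 | 0 | 0 | 0 | 0
In every row where φ is true, ψ is also true, so φ ⊨ ψ.

yes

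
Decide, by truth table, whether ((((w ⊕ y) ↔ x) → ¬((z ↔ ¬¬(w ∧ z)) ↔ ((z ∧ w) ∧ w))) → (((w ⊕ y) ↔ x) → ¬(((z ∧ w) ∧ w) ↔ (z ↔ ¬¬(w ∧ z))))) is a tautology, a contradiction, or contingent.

tautology

x | y | z | w | φ
- | - | - | - | -
T | T | T | T | T
T | T | T | F | T
T | T | F | T | T
T | T | F | F | T
T | F | T | T | T
T | F | T | F | T
T | F | F | T | T
T | F | F | F | T
F | T | T | T | T
F | T | T | F | T
F | T | F | T | T
F | T | F | F | T
F | F | T | T | T
F | F | T | F | T
F | F | F | T | T
F | F | F | F | T
Every row is T, so the formula is a tautology.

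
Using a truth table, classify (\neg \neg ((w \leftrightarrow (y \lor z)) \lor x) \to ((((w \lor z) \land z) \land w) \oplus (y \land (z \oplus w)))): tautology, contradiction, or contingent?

x  y  z  w  |  φ
0  0  0  0  |  0
0  0  0  1  |  1
0  0  1  0  |  1
0  0  1  1  |  1
0  1  0  0  |  1
0  1  0  1  |  1
0  1  1  0  |  1
0  1  1  1  |  1
1  0  0  0  |  0
1  0  0  1  |  0
1  0  1  0  |  0
1  0  1  1  |  1
1  1  0  0  |  0
1  1  0  1  |  1
1  1  1  0  |  1
1  1  1  1  |  1
11 of 16 rows are 1, so the formula is contingent.

contingent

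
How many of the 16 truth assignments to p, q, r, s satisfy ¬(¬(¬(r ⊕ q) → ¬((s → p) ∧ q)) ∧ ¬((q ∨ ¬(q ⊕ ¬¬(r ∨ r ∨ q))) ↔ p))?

15

p  q  r  s  |  φ
0  0  0  0  |  1
0  0  0  1  |  1
0  0  1  0  |  1
0  0  1  1  |  1
0  1  0  0  |  1
0  1  0  1  |  1
0  1  1  0  |  0
0  1  1  1  |  1
1  0  0  0  |  1
1  0  0  1  |  1
1  0  1  0  |  1
1  0  1  1  |  1
1  1  0  0  |  1
1  1  0  1  |  1
1  1  1  0  |  1
1  1  1  1  |  1
The formula is true on 15 of the 16 rows.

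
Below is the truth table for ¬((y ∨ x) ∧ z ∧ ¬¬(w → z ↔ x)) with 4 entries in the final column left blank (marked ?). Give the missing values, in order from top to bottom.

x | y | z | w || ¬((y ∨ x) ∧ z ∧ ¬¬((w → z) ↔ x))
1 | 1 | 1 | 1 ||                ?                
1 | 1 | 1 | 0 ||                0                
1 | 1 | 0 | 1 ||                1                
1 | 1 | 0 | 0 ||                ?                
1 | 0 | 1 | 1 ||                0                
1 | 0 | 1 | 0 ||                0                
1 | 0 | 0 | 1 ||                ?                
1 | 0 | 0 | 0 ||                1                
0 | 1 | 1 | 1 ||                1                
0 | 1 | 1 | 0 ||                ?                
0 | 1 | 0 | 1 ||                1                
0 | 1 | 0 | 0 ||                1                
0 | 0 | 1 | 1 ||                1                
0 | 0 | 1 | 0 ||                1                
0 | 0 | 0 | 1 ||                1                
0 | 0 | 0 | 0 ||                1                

Row x=1, y=1, z=1, w=1: (y ∨ x) = 1, ¬¬(w → z ↔ x) = 1, ((y ∨ x) ∧ z ∧ ¬¬(w → z ↔ x)) = 1, so ¬((y ∨ x) ∧ z ∧ ¬¬((w → z) ↔ x)) = 0.
Row x=1, y=1, z=0, w=0: (y ∨ x) = 1, ¬¬(w → z ↔ x) = 1, ((y ∨ x) ∧ z ∧ ¬¬(w → z ↔ x)) = 0, so ¬((y ∨ x) ∧ z ∧ ¬¬((w → z) ↔ x)) = 1.
Row x=1, y=0, z=0, w=1: (y ∨ x) = 1, ¬¬(w → z ↔ x) = 0, ((y ∨ x) ∧ z ∧ ¬¬(w → z ↔ x)) = 0, so ¬((y ∨ x) ∧ z ∧ ¬¬((w → z) ↔ x)) = 1.
Row x=0, y=1, z=1, w=0: (y ∨ x) = 1, ¬¬(w → z ↔ x) = 0, ((y ∨ x) ∧ z ∧ ¬¬(w → z ↔ x)) = 0, so ¬((y ∨ x) ∧ z ∧ ¬¬((w → z) ↔ x)) = 1.

0, 1, 1, 1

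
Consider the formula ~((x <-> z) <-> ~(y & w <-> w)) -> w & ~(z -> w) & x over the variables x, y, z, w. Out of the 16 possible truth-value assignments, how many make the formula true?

x | y | z | w || (x <-> z) | (y & w) | ((y & w) <-> w) | ~((y & w) <-> w) | (z -> w) | ~(z -> w) | (w & ~(z -> w) & x) | φ
0 | 0 | 0 | 0 ||     1     |    0    |        1        |        0         |    1     |     0     |          0          | 0
0 | 0 | 0 | 1 ||     1     |    0    |        0        |        1         |    1     |     0     |          0          | 1
0 | 0 | 1 | 0 ||     0     |    0    |        1        |        0         |    0     |     1     |          0          | 1
0 | 0 | 1 | 1 ||     0     |    0    |        0        |        1         |    1     |     0     |          0          | 0
0 | 1 | 0 | 0 ||     1     |    0    |        1        |        0         |    1     |     0     |          0          | 0
0 | 1 | 0 | 1 ||     1     |    1    |        1        |        0         |    1     |     0     |          0          | 0
0 | 1 | 1 | 0 ||     0     |    0    |        1        |        0         |    0     |     1     |          0          | 1
0 | 1 | 1 | 1 ||     0     |    1    |        1        |        0         |    1     |     0     |          0          | 1
1 | 0 | 0 | 0 ||     0     |    0    |        1        |        0         |    1     |     0     |          0          | 1
1 | 0 | 0 | 1 ||     0     |    0    |        0        |        1         |    1     |     0     |          0          | 0
1 | 0 | 1 | 0 ||     1     |    0    |        1        |        0         |    0     |     1     |          0          | 0
1 | 0 | 1 | 1 ||     1     |    0    |        0        |        1         |    1     |     0     |          0          | 1
1 | 1 | 0 | 0 ||     0     |    0    |        1        |        0         |    1     |     0     |          0          | 1
1 | 1 | 0 | 1 ||     0     |    1    |        1        |        0         |    1     |     0     |          0          | 1
1 | 1 | 1 | 0 ||     1     |    0    |        1        |        0         |    0     |     1     |          0          | 0
1 | 1 | 1 | 1 ||     1     |    1    |        1        |        0         |    1     |     0     |          0          | 0
The formula is true on 8 of the 16 rows.

8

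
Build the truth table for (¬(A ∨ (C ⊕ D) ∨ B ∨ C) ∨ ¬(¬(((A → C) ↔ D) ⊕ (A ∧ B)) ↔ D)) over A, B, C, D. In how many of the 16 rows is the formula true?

12

A | B | C | D || (C ⊕ D) | (A ∨ (C ⊕ D) ∨ B ∨ C) | ¬(A ∨ (C ⊕ D) ∨ B ∨ C) | (A → C) | ((A → C) ↔ D) | (A ∧ B) | (((A → C) ↔ D) ⊕ (A ∧ B)) | ¬(((A → C) ↔ D) ⊕ (A ∧ B)) | φ
T | T | T | T ||    F    |           T           |           F            |    T    |       T       |    T    |             F             |             T              | F
T | T | T | F ||    T    |           T           |           F            |    T    |       F       |    T    |             T             |             F              | F
T | T | F | T ||    T    |           T           |           F            |    F    |       F       |    T    |             T             |             F              | T
T | T | F | F ||    F    |           T           |           F            |    F    |       T       |    T    |             F             |             T              | T
T | F | T | T ||    F    |           T           |           F            |    T    |       T       |    F    |             T             |             F              | T
T | F | T | F ||    T    |           T           |           F            |    T    |       F       |    F    |             F             |             T              | T
T | F | F | T ||    T    |           T           |           F            |    F    |       F       |    F    |             F             |             T              | F
T | F | F | F ||    F    |           T           |           F            |    F    |       T       |    F    |             T             |             F              | F
F | T | T | T ||    F    |           T           |           F            |    T    |       T       |    F    |             T             |             F              | T
F | T | T | F ||    T    |           T           |           F            |    T    |       F       |    F    |             F             |             T              | T
F | T | F | T ||    T    |           T           |           F            |    T    |       T       |    F    |             T             |             F              | T
F | T | F | F ||    F    |           T           |           F            |    T    |       F       |    F    |             F             |             T              | T
F | F | T | T ||    F    |           T           |           F            |    T    |       T       |    F    |             T             |             F              | T
F | F | T | F ||    T    |           T           |           F            |    T    |       F       |    F    |             F             |             T              | T
F | F | F | T ||    T    |           T           |           F            |    T    |       T       |    F    |             T             |             F              | T
F | F | F | F ||    F    |           F           |           T            |    T    |       F       |    F    |             F             |             T              | T
The formula is true on 12 of the 16 rows.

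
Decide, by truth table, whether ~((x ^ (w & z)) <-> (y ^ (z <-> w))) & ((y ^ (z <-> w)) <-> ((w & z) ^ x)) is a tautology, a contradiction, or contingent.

x  y  z  w  |  (w & z)  (x ^ (w & z))  (z <-> w)  (y ^ (z <-> w))  ((w & z) ^ x)  φ
F  F  F  F  |     F           F            T             T               F        F
F  F  F  T  |     F           F            F             F               F        F
F  F  T  F  |     F           F            F             F               F        F
F  F  T  T  |     T           T            T             T               T        F
F  T  F  F  |     F           F            T             F               F        F
F  T  F  T  |     F           F            F             T               F        F
F  T  T  F  |     F           F            F             T               F        F
F  T  T  T  |     T           T            T             F               T        F
T  F  F  F  |     F           T            T             T               T        F
T  F  F  T  |     F           T            F             F               T        F
T  F  T  F  |     F           T            F             F               T        F
T  F  T  T  |     T           F            T             T               F        F
T  T  F  F  |     F           T            T             F               T        F
T  T  F  T  |     F           T            F             T               T        F
T  T  T  F  |     F           T            F             T               T        F
T  T  T  T  |     T           F            T             F               F        F
Every row is F, so the formula is a contradiction.

contradiction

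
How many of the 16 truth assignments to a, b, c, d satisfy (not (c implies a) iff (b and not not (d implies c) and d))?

a  b  c  d  |  φ
T  T  T  T  |  F
T  T  T  F  |  T
T  T  F  T  |  T
T  T  F  F  |  T
T  F  T  T  |  T
T  F  T  F  |  T
T  F  F  T  |  T
T  F  F  F  |  T
F  T  T  T  |  T
F  T  T  F  |  F
F  T  F  T  |  T
F  T  F  F  |  T
F  F  T  T  |  F
F  F  T  F  |  F
F  F  F  T  |  T
F  F  F  F  |  T
The formula is true on 12 of the 16 rows.

12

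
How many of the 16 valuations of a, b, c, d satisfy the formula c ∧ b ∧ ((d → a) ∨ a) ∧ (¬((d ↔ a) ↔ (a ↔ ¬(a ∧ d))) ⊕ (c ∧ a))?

a | b | c | d || φ
T | T | T | T || F
T | T | T | F || F
T | T | F | T || F
T | T | F | F || F
T | F | T | T || F
T | F | T | F || F
T | F | F | T || F
T | F | F | F || F
F | T | T | T || F
F | T | T | F || T
F | T | F | T || F
F | T | F | F || F
F | F | T | T || F
F | F | T | F || F
F | F | F | T || F
F | F | F | F || F
The formula is true on 1 of the 16 rows.

1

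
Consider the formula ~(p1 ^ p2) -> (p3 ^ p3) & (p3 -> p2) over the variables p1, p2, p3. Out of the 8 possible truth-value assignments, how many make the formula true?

p1  p2  p3  |  (p1 ^ p2)  ~(p1 ^ p2)  (p3 ^ p3)  (p3 -> p2)  ((p3 ^ p3) & (p3 -> p2))  φ
T   T   T   |      F          T           F          T                  F              F
T   T   F   |      F          T           F          T                  F              F
T   F   T   |      T          F           F          F                  F              T
T   F   F   |      T          F           F          T                  F              T
F   T   T   |      T          F           F          T                  F              T
F   T   F   |      T          F           F          T                  F              T
F   F   T   |      F          T           F          F                  F              F
F   F   F   |      F          T           F          T                  F              F
The formula is true on 4 of the 8 rows.

4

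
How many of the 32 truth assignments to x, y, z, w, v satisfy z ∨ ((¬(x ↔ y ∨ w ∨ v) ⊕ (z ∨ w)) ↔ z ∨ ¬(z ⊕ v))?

x | y | z | w | v || φ
1 | 1 | 1 | 1 | 1 || 1
1 | 1 | 1 | 1 | 0 || 1
1 | 1 | 1 | 0 | 1 || 1
1 | 1 | 1 | 0 | 0 || 1
1 | 1 | 0 | 1 | 1 || 0
1 | 1 | 0 | 1 | 0 || 1
1 | 1 | 0 | 0 | 1 || 1
1 | 1 | 0 | 0 | 0 || 0
1 | 0 | 1 | 1 | 1 || 1
1 | 0 | 1 | 1 | 0 || 1
1 | 0 | 1 | 0 | 1 || 1
1 | 0 | 1 | 0 | 0 || 1
1 | 0 | 0 | 1 | 1 || 0
1 | 0 | 0 | 1 | 0 || 1
1 | 0 | 0 | 0 | 1 || 1
1 | 0 | 0 | 0 | 0 || 1
0 | 1 | 1 | 1 | 1 || 1
0 | 1 | 1 | 1 | 0 || 1
0 | 1 | 1 | 0 | 1 || 1
0 | 1 | 1 | 0 | 0 || 1
0 | 1 | 0 | 1 | 1 || 1
0 | 1 | 0 | 1 | 0 || 0
0 | 1 | 0 | 0 | 1 || 0
0 | 1 | 0 | 0 | 0 || 1
0 | 0 | 1 | 1 | 1 || 1
0 | 0 | 1 | 1 | 0 || 1
0 | 0 | 1 | 0 | 1 || 1
0 | 0 | 1 | 0 | 0 || 1
0 | 0 | 0 | 1 | 1 || 1
0 | 0 | 0 | 1 | 0 || 0
0 | 0 | 0 | 0 | 1 || 0
0 | 0 | 0 | 0 | 0 || 0
The formula is true on 24 of the 32 rows.

24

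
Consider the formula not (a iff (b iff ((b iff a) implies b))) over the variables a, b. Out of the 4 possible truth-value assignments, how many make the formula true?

3

a | b | φ
- | - | -
F | F | T
F | T | T
T | F | T
T | T | F
The formula is true on 3 of the 4 rows.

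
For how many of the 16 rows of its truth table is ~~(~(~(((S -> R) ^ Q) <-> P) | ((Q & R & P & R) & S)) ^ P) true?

8

P | Q | R | S | (S -> R) | ((S -> R) ^ Q) | (((S -> R) ^ Q) <-> P) | ~(((S -> R) ^ Q) <-> P) | (Q & R & P & R) | ((Q & R & P & R) & S) | φ
- | - | - | - | -------- | -------------- | ---------------------- | ----------------------- | --------------- | --------------------- | -
1 | 1 | 1 | 1 |    1     |       0        |           0            |            1            |        1        |           1           | 1
1 | 1 | 1 | 0 |    1     |       0        |           0            |            1            |        1        |           0           | 1
1 | 1 | 0 | 1 |    0     |       1        |           1            |            0            |        0        |           0           | 0
1 | 1 | 0 | 0 |    1     |       0        |           0            |            1            |        0        |           0           | 1
1 | 0 | 1 | 1 |    1     |       1        |           1            |            0            |        0        |           0           | 0
1 | 0 | 1 | 0 |    1     |       1        |           1            |            0            |        0        |           0           | 0
1 | 0 | 0 | 1 |    0     |       0        |           0            |            1            |        0        |           0           | 1
1 | 0 | 0 | 0 |    1     |       1        |           1            |            0            |        0        |           0           | 0
0 | 1 | 1 | 1 |    1     |       0        |           1            |            0            |        0        |           0           | 1
0 | 1 | 1 | 0 |    1     |       0        |           1            |            0            |        0        |           0           | 1
0 | 1 | 0 | 1 |    0     |       1        |           0            |            1            |        0        |           0           | 0
0 | 1 | 0 | 0 |    1     |       0        |           1            |            0            |        0        |           0           | 1
0 | 0 | 1 | 1 |    1     |       1        |           0            |            1            |        0        |           0           | 0
0 | 0 | 1 | 0 |    1     |       1        |           0            |            1            |        0        |           0           | 0
0 | 0 | 0 | 1 |    0     |       0        |           1            |            0            |        0        |           0           | 1
0 | 0 | 0 | 0 |    1     |       1        |           0            |            1            |        0        |           0           | 0
The formula is true on 8 of the 16 rows.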